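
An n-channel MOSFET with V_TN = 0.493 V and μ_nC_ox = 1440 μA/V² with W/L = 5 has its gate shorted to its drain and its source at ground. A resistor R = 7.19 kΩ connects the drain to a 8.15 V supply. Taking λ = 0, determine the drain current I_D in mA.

I_D = 0.992 mA

With gate tied to drain, V_GS = V_DS ≥ V_GS − V_TN, so the device is in saturation.
k_n = μ_nC_ox · (W/L) = 7.2 mA/V².
KCL at the drain: ½ k_n (V_GS − V_TN)² = (V_DD − V_GS)/R.
Let x = V_GS − 0.493. Then 25.9 x² + x − 7.657 = 0, giving x = 0.525 V (positive root), so V_GS = 1.02 V.
I_D = (V_DD − V_GS)/R = (8.15 − 1.02) / 7.19 = 0.992 mA.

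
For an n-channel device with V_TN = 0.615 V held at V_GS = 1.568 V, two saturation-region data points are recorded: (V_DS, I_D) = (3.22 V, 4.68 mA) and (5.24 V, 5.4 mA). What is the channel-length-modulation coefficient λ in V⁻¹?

With V_GS fixed, I_D ∝ (1 + λ V_DS) in saturation, so I_D2/I_D1 = (1 + λ V_DS2)/(1 + λ V_DS1).
5.4/4.68 = 1.154 = (1 + 5.24 λ)/(1 + 3.22 λ).
Solving: λ (I_D1 V_DS2 − I_D2 V_DS1) = I_D2 − I_D1, so λ = (5.4 − 4.68) / (4.68 × 5.24 − 5.4 × 3.22) = 0.72 / 7.14 = 0.101 V⁻¹.

λ = 0.101 V⁻¹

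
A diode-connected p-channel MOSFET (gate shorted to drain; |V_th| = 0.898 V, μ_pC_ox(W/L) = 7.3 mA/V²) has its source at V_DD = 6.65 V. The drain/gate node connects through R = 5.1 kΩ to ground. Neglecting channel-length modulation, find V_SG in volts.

V_SG = 1.43 V

With gate tied to drain, V_SG = V_SD ≥ V_SG − |V_th|, so the device is in saturation.
KCL at the drain: ½ k_p (V_SG − |V_th|)² = (V_DD − V_SG)/R.
Let x = V_SG − 0.898. Then 18.6 x² + x − 5.752 = 0, giving x = 0.53 V (positive root), so V_SG = 1.43 V.
I_D = (V_DD − V_SG)/R = (6.65 − 1.43) / 5.1 = 1.02 mA.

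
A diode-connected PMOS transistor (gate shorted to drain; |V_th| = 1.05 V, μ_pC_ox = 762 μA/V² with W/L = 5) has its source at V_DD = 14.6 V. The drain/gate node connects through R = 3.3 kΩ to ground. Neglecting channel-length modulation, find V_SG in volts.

V_SG = 2.44 V

With gate tied to drain, V_SG = V_SD ≥ V_SG − |V_th|, so the device is in saturation.
k_p = μ_pC_ox · (W/L) = 3.81 mA/V².
KCL at the drain: ½ k_p (V_SG − |V_th|)² = (V_DD − V_SG)/R.
Let x = V_SG − 1.05. Then 6.29 x² + x − 13.55 = 0, giving x = 1.39 V (positive root), so V_SG = 2.44 V.
I_D = (V_DD − V_SG)/R = (14.6 − 2.44) / 3.3 = 3.68 mA.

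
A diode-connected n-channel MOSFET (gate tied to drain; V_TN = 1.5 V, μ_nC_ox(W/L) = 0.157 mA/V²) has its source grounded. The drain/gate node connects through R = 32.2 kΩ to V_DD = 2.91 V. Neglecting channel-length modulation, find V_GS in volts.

V_GS = 2.07 V

With gate tied to drain, V_GS = V_DS ≥ V_GS − V_TN, so the device is in saturation.
KCL at the drain: ½ k_n (V_GS − V_TN)² = (V_DD − V_GS)/R.
Let x = V_GS − 1.5. Then 2.53 x² + x − 1.41 = 0, giving x = 0.575 V (positive root), so V_GS = 2.07 V.
I_D = (V_DD − V_GS)/R = (2.91 − 2.07) / 32.2 = 0.0259 mA.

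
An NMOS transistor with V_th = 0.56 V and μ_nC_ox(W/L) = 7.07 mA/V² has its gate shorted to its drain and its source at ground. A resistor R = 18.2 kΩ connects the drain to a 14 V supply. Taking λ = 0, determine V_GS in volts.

V_GS = 1.01 V

With gate tied to drain, V_GS = V_DS ≥ V_GS − V_th, so the device is in saturation.
KCL at the drain: ½ k_n (V_GS − V_th)² = (V_DD − V_GS)/R.
Let x = V_GS − 0.56. Then 64.3 x² + x − 13.44 = 0, giving x = 0.449 V (positive root), so V_GS = 1.01 V.
I_D = (V_DD − V_GS)/R = (14 − 1.01) / 18.2 = 0.714 mA.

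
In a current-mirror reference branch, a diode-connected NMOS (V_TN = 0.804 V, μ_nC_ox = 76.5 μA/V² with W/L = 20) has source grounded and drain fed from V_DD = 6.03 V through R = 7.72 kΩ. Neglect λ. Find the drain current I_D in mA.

I_D = 0.566 mA

With gate tied to drain, V_GS = V_DS ≥ V_GS − V_TN, so the device is in saturation.
k_n = μ_nC_ox · (W/L) = 1.53 mA/V².
KCL at the drain: ½ k_n (V_GS − V_TN)² = (V_DD − V_GS)/R.
Let x = V_GS − 0.804. Then 5.91 x² + x − 5.226 = 0, giving x = 0.86 V (positive root), so V_GS = 1.66 V.
I_D = (V_DD − V_GS)/R = (6.03 − 1.66) / 7.72 = 0.566 mA.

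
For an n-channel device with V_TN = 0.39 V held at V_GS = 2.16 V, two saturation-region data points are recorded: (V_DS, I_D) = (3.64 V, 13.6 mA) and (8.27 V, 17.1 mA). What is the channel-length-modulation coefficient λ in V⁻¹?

With V_GS fixed, I_D ∝ (1 + λ V_DS) in saturation, so I_D2/I_D1 = (1 + λ V_DS2)/(1 + λ V_DS1).
17.1/13.6 = 1.257 = (1 + 8.27 λ)/(1 + 3.64 λ).
Solving: λ (I_D1 V_DS2 − I_D2 V_DS1) = I_D2 − I_D1, so λ = (17.1 − 13.6) / (13.6 × 8.27 − 17.1 × 3.64) = 3.5 / 50.2 = 0.0697 V⁻¹.

λ = 0.0697 V⁻¹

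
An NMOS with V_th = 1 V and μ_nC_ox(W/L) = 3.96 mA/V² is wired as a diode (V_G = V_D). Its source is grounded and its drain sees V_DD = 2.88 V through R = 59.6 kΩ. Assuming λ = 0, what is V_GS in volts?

With gate tied to drain, V_GS = V_DS ≥ V_GS − V_th, so the device is in saturation.
KCL at the drain: ½ k_n (V_GS − V_th)² = (V_DD − V_GS)/R.
Let x = V_GS − 1. Then 118 x² + x − 1.88 = 0, giving x = 0.122 V (positive root), so V_GS = 1.12 V.
I_D = (V_DD − V_GS)/R = (2.88 − 1.12) / 59.6 = 0.0295 mA.

V_GS = 1.12 V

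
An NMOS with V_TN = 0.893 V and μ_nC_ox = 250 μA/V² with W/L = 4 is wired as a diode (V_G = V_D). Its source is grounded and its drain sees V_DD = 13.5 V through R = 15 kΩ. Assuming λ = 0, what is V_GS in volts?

With gate tied to drain, V_GS = V_DS ≥ V_GS − V_TN, so the device is in saturation.
k_n = μ_nC_ox · (W/L) = 1 mA/V².
KCL at the drain: ½ k_n (V_GS − V_TN)² = (V_DD − V_GS)/R.
Let x = V_GS − 0.893. Then 7.5 x² + x − 12.61 = 0, giving x = 1.23 V (positive root), so V_GS = 2.12 V.
I_D = (V_DD − V_GS)/R = (13.5 − 2.12) / 15 = 0.758 mA.

V_GS = 2.12 V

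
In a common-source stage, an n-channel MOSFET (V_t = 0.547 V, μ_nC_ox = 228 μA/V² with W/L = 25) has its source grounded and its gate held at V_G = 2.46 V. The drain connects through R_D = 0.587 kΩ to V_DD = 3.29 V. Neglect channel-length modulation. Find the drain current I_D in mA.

I_D = 4.75 mA

V_GS = V_G = 2.46 V, so V_ov = 2.46 − 0.547 = 1.91 V.
k_n = μ_nC_ox · (W/L) = 5.7 mA/V².
Assume saturation: I_D = ½ k_n V_ov² = 0.5 × 5.7 × 1.91² = 10.4 mA, giving V_DS = V_DD − I_D R_D = 3.29 − 10.4 × 0.587 = -2.83 V.
But -2.83 V < V_ov = 1.91 V, so the device is actually in triode.
In triode I_D = k_n[V_ov V_DS − ½ V_DS²] and I_D = (V_DD − V_DS)/R_D. Equating: 1.67 V_DS² − 7.401 V_DS + 3.29 = 0, giving V_DS = 0.501 V (the root below V_ov).
I_D = (3.29 − 0.501) / 0.587 = 4.75 mA.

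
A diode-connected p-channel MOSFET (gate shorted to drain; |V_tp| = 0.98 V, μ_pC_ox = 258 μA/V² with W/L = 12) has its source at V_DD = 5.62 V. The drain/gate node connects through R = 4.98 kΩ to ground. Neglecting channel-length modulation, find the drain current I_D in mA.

I_D = 0.788 mA

With gate tied to drain, V_SG = V_SD ≥ V_SG − |V_tp|, so the device is in saturation.
k_p = μ_pC_ox · (W/L) = 3.096 mA/V².
KCL at the drain: ½ k_p (V_SG − |V_tp|)² = (V_DD − V_SG)/R.
Let x = V_SG − 0.98. Then 7.71 x² + x − 4.64 = 0, giving x = 0.714 V (positive root), so V_SG = 1.69 V.
I_D = (V_DD − V_SG)/R = (5.62 − 1.69) / 4.98 = 0.788 mA.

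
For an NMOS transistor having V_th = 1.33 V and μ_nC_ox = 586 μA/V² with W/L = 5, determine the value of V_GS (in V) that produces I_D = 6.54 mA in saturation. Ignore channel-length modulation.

V_GS = 3.44 V

k_n = μ_nC_ox · (W/L) = 2.93 mA/V².
In saturation I_D = ½ k_n (V_GS − V_th)², so V_GS − V_th = √(2 I_D / k_n) = √(2 × 6.54 / 2.93) = 2.11 V.
V_GS = 1.33 + 2.11 = 3.44 V.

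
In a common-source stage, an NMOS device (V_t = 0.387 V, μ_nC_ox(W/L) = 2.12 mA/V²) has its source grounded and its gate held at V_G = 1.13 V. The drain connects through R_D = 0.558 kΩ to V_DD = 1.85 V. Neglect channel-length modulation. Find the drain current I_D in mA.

V_GS = V_G = 1.13 V, so V_ov = 1.13 − 0.387 = 0.743 V.
Assume saturation: I_D = ½ k_n V_ov² = 0.5 × 2.12 × 0.743² = 0.585 mA, giving V_DS = V_DD − I_D R_D = 1.85 − 0.585 × 0.558 = 1.52 V.
V_DS = 1.52 V ≥ V_ov = 0.743 V, confirming saturation.

I_D = 0.585 mA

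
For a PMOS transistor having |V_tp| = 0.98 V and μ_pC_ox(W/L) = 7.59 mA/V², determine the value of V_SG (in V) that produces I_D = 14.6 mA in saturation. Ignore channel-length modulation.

In saturation I_D = ½ k_p (V_SG − |V_tp|)², so V_SG − |V_tp| = √(2 I_D / k_p) = √(2 × 14.6 / 7.59) = 1.96 V.
V_SG = 0.98 + 1.96 = 2.94 V.

V_SG = 2.94 V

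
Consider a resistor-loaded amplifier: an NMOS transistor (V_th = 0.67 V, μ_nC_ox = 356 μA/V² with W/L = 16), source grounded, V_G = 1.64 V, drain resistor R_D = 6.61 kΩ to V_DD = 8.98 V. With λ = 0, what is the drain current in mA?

I_D = 1.32 mA

V_GS = V_G = 1.64 V, so V_ov = 1.64 − 0.67 = 0.97 V.
k_n = μ_nC_ox · (W/L) = 5.696 mA/V².
Assume saturation: I_D = ½ k_n V_ov² = 0.5 × 5.696 × 0.97² = 2.68 mA, giving V_DS = V_DD − I_D R_D = 8.98 − 2.68 × 6.61 = -8.73 V.
But -8.73 V < V_ov = 0.97 V, so the device is actually in triode.
In triode I_D = k_n[V_ov V_DS − ½ V_DS²] and I_D = (V_DD − V_DS)/R_D. Equating: 18.8 V_DS² − 37.52 V_DS + 8.98 = 0, giving V_DS = 0.278 V (the root below V_ov).
I_D = (8.98 − 0.278) / 6.61 = 1.32 mA.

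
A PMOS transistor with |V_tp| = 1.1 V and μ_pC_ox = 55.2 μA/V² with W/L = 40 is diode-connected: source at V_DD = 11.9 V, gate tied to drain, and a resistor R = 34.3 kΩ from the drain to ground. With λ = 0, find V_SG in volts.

V_SG = 1.62 V

With gate tied to drain, V_SG = V_SD ≥ V_SG − |V_tp|, so the device is in saturation.
k_p = μ_pC_ox · (W/L) = 2.208 mA/V².
KCL at the drain: ½ k_p (V_SG − |V_tp|)² = (V_DD − V_SG)/R.
Let x = V_SG − 1.1. Then 37.9 x² + x − 10.8 = 0, giving x = 0.521 V (positive root), so V_SG = 1.62 V.
I_D = (V_DD − V_SG)/R = (11.9 − 1.62) / 34.3 = 0.3 mA.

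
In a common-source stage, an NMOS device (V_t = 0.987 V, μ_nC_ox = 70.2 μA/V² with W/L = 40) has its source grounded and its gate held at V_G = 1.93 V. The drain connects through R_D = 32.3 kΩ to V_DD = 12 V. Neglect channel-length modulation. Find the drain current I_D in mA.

I_D = 0.367 mA

V_GS = V_G = 1.93 V, so V_ov = 1.93 − 0.987 = 0.943 V.
k_n = μ_nC_ox · (W/L) = 2.808 mA/V².
Assume saturation: I_D = ½ k_n V_ov² = 0.5 × 2.808 × 0.943² = 1.25 mA, giving V_DS = V_DD − I_D R_D = 12 − 1.25 × 32.3 = -28.3 V.
But -28.3 V < V_ov = 0.943 V, so the device is actually in triode.
In triode I_D = k_n[V_ov V_DS − ½ V_DS²] and I_D = (V_DD − V_DS)/R_D. Equating: 45.3 V_DS² − 86.53 V_DS + 12 = 0, giving V_DS = 0.151 V (the root below V_ov).
I_D = (12 − 0.151) / 32.3 = 0.367 mA.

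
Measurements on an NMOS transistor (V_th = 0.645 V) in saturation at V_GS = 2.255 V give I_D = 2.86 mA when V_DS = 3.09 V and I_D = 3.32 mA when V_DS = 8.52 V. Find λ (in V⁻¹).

With V_GS fixed, I_D ∝ (1 + λ V_DS) in saturation, so I_D2/I_D1 = (1 + λ V_DS2)/(1 + λ V_DS1).
3.32/2.86 = 1.161 = (1 + 8.52 λ)/(1 + 3.09 λ).
Solving: λ (I_D1 V_DS2 − I_D2 V_DS1) = I_D2 − I_D1, so λ = (3.32 − 2.86) / (2.86 × 8.52 − 3.32 × 3.09) = 0.46 / 14.1 = 0.0326 V⁻¹.

λ = 0.0326 V⁻¹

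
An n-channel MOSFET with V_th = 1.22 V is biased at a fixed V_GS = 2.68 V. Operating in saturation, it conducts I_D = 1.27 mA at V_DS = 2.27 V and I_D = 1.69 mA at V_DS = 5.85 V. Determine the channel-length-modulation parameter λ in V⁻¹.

λ = 0.117 V⁻¹

With V_GS fixed, I_D ∝ (1 + λ V_DS) in saturation, so I_D2/I_D1 = (1 + λ V_DS2)/(1 + λ V_DS1).
1.69/1.27 = 1.331 = (1 + 5.85 λ)/(1 + 2.27 λ).
Solving: λ (I_D1 V_DS2 − I_D2 V_DS1) = I_D2 − I_D1, so λ = (1.69 − 1.27) / (1.27 × 5.85 − 1.69 × 2.27) = 0.42 / 3.59 = 0.117 V⁻¹.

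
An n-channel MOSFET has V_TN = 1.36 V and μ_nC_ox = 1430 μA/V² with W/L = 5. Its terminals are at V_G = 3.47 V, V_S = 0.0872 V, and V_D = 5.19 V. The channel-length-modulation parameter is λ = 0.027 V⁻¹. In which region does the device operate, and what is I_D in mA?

V_GS = V_G − V_S = 3.47 − 0.0872 = 3.38 V; V_DS = V_D − V_S = 5.19 − 0.0872 = 5.1 V.
k_n = μ_nC_ox · (W/L) = 7.15 mA/V².
V_ov = V_GS − V_TN = 3.38 − 1.36 = 2.02 V.
Since V_DS = 5.1 V ≥ V_ov = 2.02 V, the device is in saturation.
I_D = ½ k_n V_ov² (1 + λ V_DS) = 0.5 × 7.15 × 2.02² × (1 + 0.027 × 5.1) = 16.6 mA.

Saturation; I_D = 16.6 mA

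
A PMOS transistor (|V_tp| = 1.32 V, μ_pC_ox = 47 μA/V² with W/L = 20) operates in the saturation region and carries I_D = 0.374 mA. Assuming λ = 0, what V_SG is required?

k_p = μ_pC_ox · (W/L) = 0.94 mA/V².
In saturation I_D = ½ k_p (V_SG − |V_tp|)², so V_SG − |V_tp| = √(2 I_D / k_p) = √(2 × 0.374 / 0.94) = 0.892 V.
V_SG = 1.32 + 0.892 = 2.21 V.

V_SG = 2.21 V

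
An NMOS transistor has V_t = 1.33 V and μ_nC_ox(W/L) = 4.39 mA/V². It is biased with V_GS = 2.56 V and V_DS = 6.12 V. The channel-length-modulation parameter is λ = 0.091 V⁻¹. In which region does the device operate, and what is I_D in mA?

V_ov = V_GS − V_t = 2.56 − 1.33 = 1.23 V.
Since V_DS = 6.12 V ≥ V_ov = 1.23 V, the device is in saturation.
I_D = ½ k_n V_ov² (1 + λ V_DS) = 0.5 × 4.39 × 1.23² × (1 + 0.091 × 6.12) = 5.17 mA.

Saturation; I_D = 5.17 mA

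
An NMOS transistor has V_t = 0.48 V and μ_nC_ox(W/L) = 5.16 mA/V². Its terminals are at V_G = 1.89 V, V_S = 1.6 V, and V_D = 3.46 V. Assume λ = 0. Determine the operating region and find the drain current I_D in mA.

Cutoff; I_D = 0 mA

V_GS = V_G − V_S = 1.89 − 1.6 = 0.29 V; V_DS = V_D − V_S = 3.46 − 1.6 = 1.86 V.
V_GS = 0.29 V < V_t = 0.48 V, so the transistor is in cutoff.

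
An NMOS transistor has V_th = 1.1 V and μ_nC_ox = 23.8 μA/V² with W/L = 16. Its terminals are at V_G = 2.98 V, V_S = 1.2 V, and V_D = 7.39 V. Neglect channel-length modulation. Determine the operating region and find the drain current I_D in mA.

Saturation; I_D = 0.0880 mA

V_GS = V_G − V_S = 2.98 − 1.2 = 1.78 V; V_DS = V_D − V_S = 7.39 − 1.2 = 6.19 V.
k_n = μ_nC_ox · (W/L) = 0.3808 mA/V².
V_ov = V_GS − V_th = 1.78 − 1.1 = 0.68 V.
Since V_DS = 6.19 V ≥ V_ov = 0.68 V, the device is in saturation.
I_D = ½ k_n V_ov² = 0.5 × 0.3808 × 0.68² = 0.088 mA.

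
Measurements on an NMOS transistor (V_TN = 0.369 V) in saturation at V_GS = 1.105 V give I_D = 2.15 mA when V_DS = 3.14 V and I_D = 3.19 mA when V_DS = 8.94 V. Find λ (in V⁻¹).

λ = 0.113 V⁻¹

With V_GS fixed, I_D ∝ (1 + λ V_DS) in saturation, so I_D2/I_D1 = (1 + λ V_DS2)/(1 + λ V_DS1).
3.19/2.15 = 1.484 = (1 + 8.94 λ)/(1 + 3.14 λ).
Solving: λ (I_D1 V_DS2 − I_D2 V_DS1) = I_D2 − I_D1, so λ = (3.19 − 2.15) / (2.15 × 8.94 − 3.19 × 3.14) = 1.04 / 9.2 = 0.113 V⁻¹.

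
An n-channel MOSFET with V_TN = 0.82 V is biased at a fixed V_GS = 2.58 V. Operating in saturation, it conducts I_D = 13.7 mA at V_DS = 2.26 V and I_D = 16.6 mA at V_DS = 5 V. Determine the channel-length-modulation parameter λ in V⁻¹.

λ = 0.0936 V⁻¹

With V_GS fixed, I_D ∝ (1 + λ V_DS) in saturation, so I_D2/I_D1 = (1 + λ V_DS2)/(1 + λ V_DS1).
16.6/13.7 = 1.212 = (1 + 5 λ)/(1 + 2.26 λ).
Solving: λ (I_D1 V_DS2 − I_D2 V_DS1) = I_D2 − I_D1, so λ = (16.6 − 13.7) / (13.7 × 5 − 16.6 × 2.26) = 2.9 / 31 = 0.0936 V⁻¹.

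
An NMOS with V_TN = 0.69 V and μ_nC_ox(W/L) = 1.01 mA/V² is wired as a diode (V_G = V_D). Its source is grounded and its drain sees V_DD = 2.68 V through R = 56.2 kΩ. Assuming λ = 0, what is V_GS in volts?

With gate tied to drain, V_GS = V_DS ≥ V_GS − V_TN, so the device is in saturation.
KCL at the drain: ½ k_n (V_GS − V_TN)² = (V_DD − V_GS)/R.
Let x = V_GS − 0.69. Then 28.4 x² + x − 1.99 = 0, giving x = 0.248 V (positive root), so V_GS = 0.938 V.
I_D = (V_DD − V_GS)/R = (2.68 − 0.938) / 56.2 = 0.031 mA.

V_GS = 0.938 V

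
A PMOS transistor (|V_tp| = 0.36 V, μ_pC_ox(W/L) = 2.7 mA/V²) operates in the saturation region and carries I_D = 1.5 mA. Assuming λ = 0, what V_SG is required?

V_SG = 1.41 V

In saturation I_D = ½ k_p (V_SG − |V_tp|)², so V_SG − |V_tp| = √(2 I_D / k_p) = √(2 × 1.5 / 2.7) = 1.05 V.
V_SG = 0.36 + 1.05 = 1.41 V.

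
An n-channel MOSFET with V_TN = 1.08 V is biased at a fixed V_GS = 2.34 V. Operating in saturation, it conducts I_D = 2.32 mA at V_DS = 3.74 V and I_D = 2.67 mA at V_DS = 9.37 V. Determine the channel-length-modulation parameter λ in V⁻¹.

λ = 0.0298 V⁻¹

With V_GS fixed, I_D ∝ (1 + λ V_DS) in saturation, so I_D2/I_D1 = (1 + λ V_DS2)/(1 + λ V_DS1).
2.67/2.32 = 1.151 = (1 + 9.37 λ)/(1 + 3.74 λ).
Solving: λ (I_D1 V_DS2 − I_D2 V_DS1) = I_D2 − I_D1, so λ = (2.67 − 2.32) / (2.32 × 9.37 − 2.67 × 3.74) = 0.35 / 11.8 = 0.0298 V⁻¹.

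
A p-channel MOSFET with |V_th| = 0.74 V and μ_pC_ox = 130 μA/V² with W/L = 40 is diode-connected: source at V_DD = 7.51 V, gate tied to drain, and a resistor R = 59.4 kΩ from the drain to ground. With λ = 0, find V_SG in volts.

With gate tied to drain, V_SG = V_SD ≥ V_SG − |V_th|, so the device is in saturation.
k_p = μ_pC_ox · (W/L) = 5.2 mA/V².
KCL at the drain: ½ k_p (V_SG − |V_th|)² = (V_DD − V_SG)/R.
Let x = V_SG − 0.74. Then 154 x² + x − 6.77 = 0, giving x = 0.206 V (positive root), so V_SG = 0.946 V.
I_D = (V_DD − V_SG)/R = (7.51 − 0.946) / 59.4 = 0.111 mA.

V_SG = 0.946 V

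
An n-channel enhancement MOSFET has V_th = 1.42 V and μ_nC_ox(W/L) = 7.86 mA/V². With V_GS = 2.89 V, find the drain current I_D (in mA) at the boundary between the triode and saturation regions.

I_D = 8.49 mA

At the boundary V_DS = V_ov = V_GS − V_th = 2.89 − 1.42 = 1.47 V.
I_D = ½ k_n V_ov² = 0.5 × 7.86 × 1.47² = 8.49 mA.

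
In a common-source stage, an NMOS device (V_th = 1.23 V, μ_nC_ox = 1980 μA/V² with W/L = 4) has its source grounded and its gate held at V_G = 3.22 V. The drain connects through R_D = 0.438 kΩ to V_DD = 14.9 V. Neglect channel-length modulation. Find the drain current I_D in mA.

V_GS = V_G = 3.22 V, so V_ov = 3.22 − 1.23 = 1.99 V.
k_n = μ_nC_ox · (W/L) = 7.92 mA/V².
Assume saturation: I_D = ½ k_n V_ov² = 0.5 × 7.92 × 1.99² = 15.7 mA, giving V_DS = V_DD − I_D R_D = 14.9 − 15.7 × 0.438 = 8.03 V.
V_DS = 8.03 V ≥ V_ov = 1.99 V, confirming saturation.

I_D = 15.7 mA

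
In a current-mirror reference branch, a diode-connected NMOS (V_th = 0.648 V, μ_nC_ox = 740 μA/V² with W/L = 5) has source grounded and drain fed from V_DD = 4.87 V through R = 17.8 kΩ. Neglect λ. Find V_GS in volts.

With gate tied to drain, V_GS = V_DS ≥ V_GS − V_th, so the device is in saturation.
k_n = μ_nC_ox · (W/L) = 3.7 mA/V².
KCL at the drain: ½ k_n (V_GS − V_th)² = (V_DD − V_GS)/R.
Let x = V_GS − 0.648. Then 32.9 x² + x − 4.222 = 0, giving x = 0.343 V (positive root), so V_GS = 0.991 V.
I_D = (V_DD − V_GS)/R = (4.87 − 0.991) / 17.8 = 0.218 mA.

V_GS = 0.991 V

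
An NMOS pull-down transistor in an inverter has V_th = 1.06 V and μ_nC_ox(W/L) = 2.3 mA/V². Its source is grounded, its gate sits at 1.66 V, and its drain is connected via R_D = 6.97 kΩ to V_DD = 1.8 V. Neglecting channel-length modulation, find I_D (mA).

I_D = 0.230 mA

V_GS = V_G = 1.66 V, so V_ov = 1.66 − 1.06 = 0.6 V.
Assume saturation: I_D = ½ k_n V_ov² = 0.5 × 2.3 × 0.6² = 0.414 mA, giving V_DS = V_DD − I_D R_D = 1.8 − 0.414 × 6.97 = -1.09 V.
But -1.09 V < V_ov = 0.6 V, so the device is actually in triode.
In triode I_D = k_n[V_ov V_DS − ½ V_DS²] and I_D = (V_DD − V_DS)/R_D. Equating: 8.02 V_DS² − 10.62 V_DS + 1.8 = 0, giving V_DS = 0.2 V (the root below V_ov).
I_D = (1.8 − 0.2) / 6.97 = 0.23 mA.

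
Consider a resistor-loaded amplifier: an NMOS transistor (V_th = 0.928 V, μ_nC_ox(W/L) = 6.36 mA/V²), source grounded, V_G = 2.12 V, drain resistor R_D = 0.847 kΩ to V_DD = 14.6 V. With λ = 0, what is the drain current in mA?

V_GS = V_G = 2.12 V, so V_ov = 2.12 − 0.928 = 1.19 V.
Assume saturation: I_D = ½ k_n V_ov² = 0.5 × 6.36 × 1.19² = 4.52 mA, giving V_DS = V_DD − I_D R_D = 14.6 − 4.52 × 0.847 = 10.8 V.
V_DS = 10.8 V ≥ V_ov = 1.19 V, confirming saturation.

I_D = 4.52 mA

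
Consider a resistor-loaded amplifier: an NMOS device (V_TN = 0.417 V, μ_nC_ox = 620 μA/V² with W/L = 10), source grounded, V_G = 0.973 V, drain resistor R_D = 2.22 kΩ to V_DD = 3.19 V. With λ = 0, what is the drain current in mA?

I_D = 0.958 mA

V_GS = V_G = 0.973 V, so V_ov = 0.973 − 0.417 = 0.556 V.
k_n = μ_nC_ox · (W/L) = 6.2 mA/V².
Assume saturation: I_D = ½ k_n V_ov² = 0.5 × 6.2 × 0.556² = 0.958 mA, giving V_DS = V_DD − I_D R_D = 3.19 − 0.958 × 2.22 = 1.06 V.
V_DS = 1.06 V ≥ V_ov = 0.556 V, confirming saturation.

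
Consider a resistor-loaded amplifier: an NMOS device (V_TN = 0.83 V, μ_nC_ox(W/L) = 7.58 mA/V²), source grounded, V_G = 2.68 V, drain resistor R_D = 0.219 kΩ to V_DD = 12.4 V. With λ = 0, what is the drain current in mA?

I_D = 13.0 mA

V_GS = V_G = 2.68 V, so V_ov = 2.68 − 0.83 = 1.85 V.
Assume saturation: I_D = ½ k_n V_ov² = 0.5 × 7.58 × 1.85² = 13 mA, giving V_DS = V_DD − I_D R_D = 12.4 − 13 × 0.219 = 9.56 V.
V_DS = 9.56 V ≥ V_ov = 1.85 V, confirming saturation.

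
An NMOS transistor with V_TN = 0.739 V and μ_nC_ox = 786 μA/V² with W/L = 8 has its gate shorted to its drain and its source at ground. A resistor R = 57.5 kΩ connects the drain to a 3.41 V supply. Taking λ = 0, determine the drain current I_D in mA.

I_D = 0.0444 mA

With gate tied to drain, V_GS = V_DS ≥ V_GS − V_TN, so the device is in saturation.
k_n = μ_nC_ox · (W/L) = 6.288 mA/V².
KCL at the drain: ½ k_n (V_GS − V_TN)² = (V_DD − V_GS)/R.
Let x = V_GS − 0.739. Then 181 x² + x − 2.671 = 0, giving x = 0.119 V (positive root), so V_GS = 0.858 V.
I_D = (V_DD − V_GS)/R = (3.41 − 0.858) / 57.5 = 0.0444 mA.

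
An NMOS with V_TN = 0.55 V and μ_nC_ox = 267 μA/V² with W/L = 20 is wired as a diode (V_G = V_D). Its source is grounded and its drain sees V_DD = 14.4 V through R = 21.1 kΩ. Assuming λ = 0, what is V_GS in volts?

V_GS = 1.04 V

With gate tied to drain, V_GS = V_DS ≥ V_GS − V_TN, so the device is in saturation.
k_n = μ_nC_ox · (W/L) = 5.34 mA/V².
KCL at the drain: ½ k_n (V_GS − V_TN)² = (V_DD − V_GS)/R.
Let x = V_GS − 0.55. Then 56.3 x² + x − 13.85 = 0, giving x = 0.487 V (positive root), so V_GS = 1.04 V.
I_D = (V_DD − V_GS)/R = (14.4 − 1.04) / 21.1 = 0.633 mA.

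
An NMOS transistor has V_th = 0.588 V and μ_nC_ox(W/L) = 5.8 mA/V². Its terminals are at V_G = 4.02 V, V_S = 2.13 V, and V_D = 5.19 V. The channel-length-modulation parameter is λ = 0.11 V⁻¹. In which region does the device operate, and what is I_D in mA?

Saturation; I_D = 6.57 mA

V_GS = V_G − V_S = 4.02 − 2.13 = 1.89 V; V_DS = V_D − V_S = 5.19 − 2.13 = 3.06 V.
V_ov = V_GS − V_th = 1.89 − 0.588 = 1.3 V.
Since V_DS = 3.06 V ≥ V_ov = 1.3 V, the device is in saturation.
I_D = ½ k_n V_ov² (1 + λ V_DS) = 0.5 × 5.8 × 1.3² × (1 + 0.11 × 3.06) = 6.57 mA.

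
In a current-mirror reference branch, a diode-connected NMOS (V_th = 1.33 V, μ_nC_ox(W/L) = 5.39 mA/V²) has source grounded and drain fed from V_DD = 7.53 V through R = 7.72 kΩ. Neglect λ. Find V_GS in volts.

With gate tied to drain, V_GS = V_DS ≥ V_GS − V_th, so the device is in saturation.
KCL at the drain: ½ k_n (V_GS − V_th)² = (V_DD − V_GS)/R.
Let x = V_GS − 1.33. Then 20.8 x² + x − 6.2 = 0, giving x = 0.522 V (positive root), so V_GS = 1.85 V.
I_D = (V_DD − V_GS)/R = (7.53 − 1.85) / 7.72 = 0.735 mA.

V_GS = 1.85 V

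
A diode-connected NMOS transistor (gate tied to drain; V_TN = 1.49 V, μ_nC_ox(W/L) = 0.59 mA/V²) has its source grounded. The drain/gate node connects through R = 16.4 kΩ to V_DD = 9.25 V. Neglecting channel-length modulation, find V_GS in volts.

With gate tied to drain, V_GS = V_DS ≥ V_GS − V_TN, so the device is in saturation.
KCL at the drain: ½ k_n (V_GS − V_TN)² = (V_DD − V_GS)/R.
Let x = V_GS − 1.49. Then 4.84 x² + x − 7.76 = 0, giving x = 1.17 V (positive root), so V_GS = 2.66 V.
I_D = (V_DD − V_GS)/R = (9.25 − 2.66) / 16.4 = 0.402 mA.

V_GS = 2.66 V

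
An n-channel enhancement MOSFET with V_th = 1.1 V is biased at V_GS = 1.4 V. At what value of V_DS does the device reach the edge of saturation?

The boundary between triode and saturation is V_DS = V_GS − V_th = V_ov.
V_ov = 1.4 − 1.1 = 0.3 V.

V_DS,sat = 0.300 V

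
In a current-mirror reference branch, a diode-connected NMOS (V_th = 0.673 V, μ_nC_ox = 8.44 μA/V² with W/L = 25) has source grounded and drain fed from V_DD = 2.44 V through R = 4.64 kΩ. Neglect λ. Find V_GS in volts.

V_GS = 1.81 V

With gate tied to drain, V_GS = V_DS ≥ V_GS − V_th, so the device is in saturation.
k_n = μ_nC_ox · (W/L) = 0.211 mA/V².
KCL at the drain: ½ k_n (V_GS − V_th)² = (V_DD − V_GS)/R.
Let x = V_GS − 0.673. Then 0.49 x² + x − 1.767 = 0, giving x = 1.14 V (positive root), so V_GS = 1.81 V.
I_D = (V_DD − V_GS)/R = (2.44 − 1.81) / 4.64 = 0.136 mA.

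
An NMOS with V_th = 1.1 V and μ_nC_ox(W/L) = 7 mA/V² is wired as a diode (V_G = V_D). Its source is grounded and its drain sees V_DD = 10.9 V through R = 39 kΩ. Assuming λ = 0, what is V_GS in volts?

With gate tied to drain, V_GS = V_DS ≥ V_GS − V_th, so the device is in saturation.
KCL at the drain: ½ k_n (V_GS − V_th)² = (V_DD − V_GS)/R.
Let x = V_GS − 1.1. Then 136 x² + x − 9.8 = 0, giving x = 0.264 V (positive root), so V_GS = 1.36 V.
I_D = (V_DD − V_GS)/R = (10.9 − 1.36) / 39 = 0.245 mA.

V_GS = 1.36 V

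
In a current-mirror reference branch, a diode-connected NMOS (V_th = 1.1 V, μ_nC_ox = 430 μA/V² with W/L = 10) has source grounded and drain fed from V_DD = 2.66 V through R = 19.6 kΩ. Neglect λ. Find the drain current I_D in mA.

With gate tied to drain, V_GS = V_DS ≥ V_GS − V_th, so the device is in saturation.
k_n = μ_nC_ox · (W/L) = 4.3 mA/V².
KCL at the drain: ½ k_n (V_GS − V_th)² = (V_DD − V_GS)/R.
Let x = V_GS − 1.1. Then 42.1 x² + x − 1.56 = 0, giving x = 0.181 V (positive root), so V_GS = 1.28 V.
I_D = (V_DD − V_GS)/R = (2.66 − 1.28) / 19.6 = 0.0704 mA.

I_D = 0.0704 mA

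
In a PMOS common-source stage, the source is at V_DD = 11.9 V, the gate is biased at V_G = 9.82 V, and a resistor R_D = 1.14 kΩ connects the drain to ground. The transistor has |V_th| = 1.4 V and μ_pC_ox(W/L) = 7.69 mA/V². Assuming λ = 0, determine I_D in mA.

I_D = 1.78 mA

V_SG = V_DD − V_G = 11.9 − 9.82 = 2.08 V, so V_ov = 2.08 − 1.4 = 0.68 V.
Assume saturation: I_D = ½ k_p V_ov² = 0.5 × 7.69 × 0.68² = 1.78 mA, giving V_SD = V_DD − I_D R_D = 11.9 − 1.78 × 1.14 = 9.87 V.
V_SD = 9.87 V ≥ V_ov = 0.68 V, confirming saturation.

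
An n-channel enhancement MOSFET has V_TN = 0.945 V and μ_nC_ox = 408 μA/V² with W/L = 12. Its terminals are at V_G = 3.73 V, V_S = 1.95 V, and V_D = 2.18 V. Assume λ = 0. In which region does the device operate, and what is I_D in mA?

V_GS = V_G − V_S = 3.73 − 1.95 = 1.78 V; V_DS = V_D − V_S = 2.18 − 1.95 = 0.23 V.
k_n = μ_nC_ox · (W/L) = 4.896 mA/V².
V_ov = V_GS − V_TN = 1.78 − 0.945 = 0.835 V.
Since V_DS = 0.23 V < V_ov = 0.835 V, the device is in the triode region.
I_D = k_n [V_ov · V_DS − ½ V_DS²] = 4.896 × [0.835 × 0.23 − 0.5 × 0.23²] = 0.811 mA.

Triode; I_D = 0.811 mA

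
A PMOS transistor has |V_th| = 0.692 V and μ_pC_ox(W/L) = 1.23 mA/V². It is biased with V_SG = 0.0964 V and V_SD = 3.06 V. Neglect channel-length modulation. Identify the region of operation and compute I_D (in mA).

Cutoff; I_D = 0 mA

V_SG = 0.0964 V < |V_th| = 0.692 V, so the transistor is in cutoff.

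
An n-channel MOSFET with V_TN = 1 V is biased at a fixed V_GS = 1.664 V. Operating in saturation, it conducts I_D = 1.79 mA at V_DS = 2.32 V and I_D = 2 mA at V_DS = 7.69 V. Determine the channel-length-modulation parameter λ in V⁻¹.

With V_GS fixed, I_D ∝ (1 + λ V_DS) in saturation, so I_D2/I_D1 = (1 + λ V_DS2)/(1 + λ V_DS1).
2/1.79 = 1.117 = (1 + 7.69 λ)/(1 + 2.32 λ).
Solving: λ (I_D1 V_DS2 − I_D2 V_DS1) = I_D2 − I_D1, so λ = (2 − 1.79) / (1.79 × 7.69 − 2 × 2.32) = 0.21 / 9.13 = 0.023 V⁻¹.

λ = 0.0230 V⁻¹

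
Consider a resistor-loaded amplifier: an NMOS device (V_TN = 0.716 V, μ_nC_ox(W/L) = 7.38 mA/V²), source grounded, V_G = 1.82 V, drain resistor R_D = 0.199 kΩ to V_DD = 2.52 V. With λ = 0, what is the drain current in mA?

V_GS = V_G = 1.82 V, so V_ov = 1.82 − 0.716 = 1.1 V.
Assume saturation: I_D = ½ k_n V_ov² = 0.5 × 7.38 × 1.1² = 4.5 mA, giving V_DS = V_DD − I_D R_D = 2.52 − 4.5 × 0.199 = 1.63 V.
V_DS = 1.63 V ≥ V_ov = 1.1 V, confirming saturation.

I_D = 4.50 mA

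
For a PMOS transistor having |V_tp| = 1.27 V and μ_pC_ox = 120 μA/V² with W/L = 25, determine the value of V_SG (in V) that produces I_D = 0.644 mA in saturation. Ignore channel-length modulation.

V_SG = 1.93 V

k_p = μ_pC_ox · (W/L) = 3 mA/V².
In saturation I_D = ½ k_p (V_SG − |V_tp|)², so V_SG − |V_tp| = √(2 I_D / k_p) = √(2 × 0.644 / 3) = 0.655 V.
V_SG = 1.27 + 0.655 = 1.93 V.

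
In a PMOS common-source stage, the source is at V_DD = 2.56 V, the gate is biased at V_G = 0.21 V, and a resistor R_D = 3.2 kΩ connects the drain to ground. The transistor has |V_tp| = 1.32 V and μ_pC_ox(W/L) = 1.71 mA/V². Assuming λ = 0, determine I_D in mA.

V_SG = V_DD − V_G = 2.56 − 0.21 = 2.35 V, so V_ov = 2.35 − 1.32 = 1.03 V.
Assume saturation: I_D = ½ k_p V_ov² = 0.5 × 1.71 × 1.03² = 0.907 mA, giving V_SD = V_DD − I_D R_D = 2.56 − 0.907 × 3.2 = -0.343 V.
But -0.343 V < V_ov = 1.03 V, so the device is actually in triode.
In triode I_D = k_p[V_ov V_SD − ½ V_SD²] and I_D = (V_DD − V_SD)/R_D. Equating: 2.74 V_SD² − 6.636 V_SD + 2.56 = 0, giving V_SD = 0.481 V (the root below V_ov).
I_D = (2.56 − 0.481) / 3.2 = 0.65 mA.

I_D = 0.650 mA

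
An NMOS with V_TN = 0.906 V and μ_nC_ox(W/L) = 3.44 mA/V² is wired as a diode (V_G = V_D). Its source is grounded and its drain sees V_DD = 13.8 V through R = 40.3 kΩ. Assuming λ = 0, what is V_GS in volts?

V_GS = 1.33 V

With gate tied to drain, V_GS = V_DS ≥ V_GS − V_TN, so the device is in saturation.
KCL at the drain: ½ k_n (V_GS − V_TN)² = (V_DD − V_GS)/R.
Let x = V_GS − 0.906. Then 69.3 x² + x − 12.89 = 0, giving x = 0.424 V (positive root), so V_GS = 1.33 V.
I_D = (V_DD − V_GS)/R = (13.8 − 1.33) / 40.3 = 0.309 mA.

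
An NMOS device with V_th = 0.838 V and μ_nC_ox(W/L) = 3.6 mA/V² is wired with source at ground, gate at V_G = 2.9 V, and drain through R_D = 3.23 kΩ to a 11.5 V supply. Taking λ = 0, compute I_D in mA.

V_GS = V_G = 2.9 V, so V_ov = 2.9 − 0.838 = 2.06 V.
Assume saturation: I_D = ½ k_n V_ov² = 0.5 × 3.6 × 2.06² = 7.65 mA, giving V_DS = V_DD − I_D R_D = 11.5 − 7.65 × 3.23 = -13.2 V.
But -13.2 V < V_ov = 2.06 V, so the device is actually in triode.
In triode I_D = k_n[V_ov V_DS − ½ V_DS²] and I_D = (V_DD − V_DS)/R_D. Equating: 5.81 V_DS² − 24.98 V_DS + 11.5 = 0, giving V_DS = 0.524 V (the root below V_ov).
I_D = (11.5 − 0.524) / 3.23 = 3.4 mA.

I_D = 3.40 mA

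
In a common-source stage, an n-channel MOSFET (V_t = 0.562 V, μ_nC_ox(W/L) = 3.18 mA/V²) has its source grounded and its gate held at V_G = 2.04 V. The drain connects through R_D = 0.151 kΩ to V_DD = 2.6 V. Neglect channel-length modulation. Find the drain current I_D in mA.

V_GS = V_G = 2.04 V, so V_ov = 2.04 − 0.562 = 1.48 V.
Assume saturation: I_D = ½ k_n V_ov² = 0.5 × 3.18 × 1.48² = 3.47 mA, giving V_DS = V_DD − I_D R_D = 2.6 − 3.47 × 0.151 = 2.08 V.
V_DS = 2.08 V ≥ V_ov = 1.48 V, confirming saturation.

I_D = 3.47 mA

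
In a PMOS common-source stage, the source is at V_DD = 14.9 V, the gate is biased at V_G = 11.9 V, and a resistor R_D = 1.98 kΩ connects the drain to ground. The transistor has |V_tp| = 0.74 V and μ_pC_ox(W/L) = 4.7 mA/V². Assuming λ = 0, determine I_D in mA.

I_D = 7.11 mA

V_SG = V_DD − V_G = 14.9 − 11.9 = 3 V, so V_ov = 3 − 0.74 = 2.26 V.
Assume saturation: I_D = ½ k_p V_ov² = 0.5 × 4.7 × 2.26² = 12 mA, giving V_SD = V_DD − I_D R_D = 14.9 − 12 × 1.98 = -8.87 V.
But -8.87 V < V_ov = 2.26 V, so the device is actually in triode.
In triode I_D = k_p[V_ov V_SD − ½ V_SD²] and I_D = (V_DD − V_SD)/R_D. Equating: 4.65 V_SD² − 22.03 V_SD + 14.9 = 0, giving V_SD = 0.817 V (the root below V_ov).
I_D = (14.9 − 0.817) / 1.98 = 7.11 mA.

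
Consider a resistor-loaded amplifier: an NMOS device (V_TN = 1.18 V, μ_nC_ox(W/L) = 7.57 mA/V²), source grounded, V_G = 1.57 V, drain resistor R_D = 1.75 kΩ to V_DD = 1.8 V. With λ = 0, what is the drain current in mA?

I_D = 0.576 mA

V_GS = V_G = 1.57 V, so V_ov = 1.57 − 1.18 = 0.39 V.
Assume saturation: I_D = ½ k_n V_ov² = 0.5 × 7.57 × 0.39² = 0.576 mA, giving V_DS = V_DD − I_D R_D = 1.8 − 0.576 × 1.75 = 0.793 V.
V_DS = 0.793 V ≥ V_ov = 0.39 V, confirming saturation.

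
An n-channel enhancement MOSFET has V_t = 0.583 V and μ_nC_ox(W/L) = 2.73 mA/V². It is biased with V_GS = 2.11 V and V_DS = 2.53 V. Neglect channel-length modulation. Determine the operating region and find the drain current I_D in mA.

Saturation; I_D = 3.18 mA

V_ov = V_GS − V_t = 2.11 − 0.583 = 1.53 V.
Since V_DS = 2.53 V ≥ V_ov = 1.53 V, the device is in saturation.
I_D = ½ k_n V_ov² = 0.5 × 2.73 × 1.53² = 3.18 mA.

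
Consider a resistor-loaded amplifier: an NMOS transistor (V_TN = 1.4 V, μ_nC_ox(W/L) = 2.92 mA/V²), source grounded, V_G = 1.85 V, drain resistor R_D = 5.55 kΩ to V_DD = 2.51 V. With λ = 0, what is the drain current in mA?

I_D = 0.296 mA

V_GS = V_G = 1.85 V, so V_ov = 1.85 − 1.4 = 0.45 V.
Assume saturation: I_D = ½ k_n V_ov² = 0.5 × 2.92 × 0.45² = 0.296 mA, giving V_DS = V_DD − I_D R_D = 2.51 − 0.296 × 5.55 = 0.869 V.
V_DS = 0.869 V ≥ V_ov = 0.45 V, confirming saturation.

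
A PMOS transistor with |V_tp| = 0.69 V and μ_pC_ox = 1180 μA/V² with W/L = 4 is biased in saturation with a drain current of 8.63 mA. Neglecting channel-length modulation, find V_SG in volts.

k_p = μ_pC_ox · (W/L) = 4.72 mA/V².
In saturation I_D = ½ k_p (V_SG − |V_tp|)², so V_SG − |V_tp| = √(2 I_D / k_p) = √(2 × 8.63 / 4.72) = 1.91 V.
V_SG = 0.69 + 1.91 = 2.6 V.

V_SG = 2.60 V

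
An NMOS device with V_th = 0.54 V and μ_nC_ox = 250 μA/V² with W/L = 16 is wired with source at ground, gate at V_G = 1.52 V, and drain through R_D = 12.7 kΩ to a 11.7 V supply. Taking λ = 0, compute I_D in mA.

I_D = 0.900 mA

V_GS = V_G = 1.52 V, so V_ov = 1.52 − 0.54 = 0.98 V.
k_n = μ_nC_ox · (W/L) = 4 mA/V².
Assume saturation: I_D = ½ k_n V_ov² = 0.5 × 4 × 0.98² = 1.92 mA, giving V_DS = V_DD − I_D R_D = 11.7 − 1.92 × 12.7 = -12.7 V.
But -12.7 V < V_ov = 0.98 V, so the device is actually in triode.
In triode I_D = k_n[V_ov V_DS − ½ V_DS²] and I_D = (V_DD − V_DS)/R_D. Equating: 25.4 V_DS² − 50.78 V_DS + 11.7 = 0, giving V_DS = 0.266 V (the root below V_ov).
I_D = (11.7 − 0.266) / 12.7 = 0.9 mA.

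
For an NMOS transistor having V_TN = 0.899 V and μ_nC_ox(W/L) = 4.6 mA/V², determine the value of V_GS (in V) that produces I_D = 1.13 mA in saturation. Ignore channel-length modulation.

In saturation I_D = ½ k_n (V_GS − V_TN)², so V_GS − V_TN = √(2 I_D / k_n) = √(2 × 1.13 / 4.6) = 0.701 V.
V_GS = 0.899 + 0.701 = 1.6 V.

V_GS = 1.60 V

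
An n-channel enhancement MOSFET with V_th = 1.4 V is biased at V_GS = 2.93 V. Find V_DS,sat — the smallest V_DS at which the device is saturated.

V_DS,sat = 1.53 V

The boundary between triode and saturation is V_DS = V_GS − V_th = V_ov.
V_ov = 2.93 − 1.4 = 1.53 V.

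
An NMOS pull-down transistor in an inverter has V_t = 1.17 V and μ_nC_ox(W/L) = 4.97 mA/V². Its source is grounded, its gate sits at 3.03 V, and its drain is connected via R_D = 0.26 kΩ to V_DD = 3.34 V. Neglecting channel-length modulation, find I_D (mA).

V_GS = V_G = 3.03 V, so V_ov = 3.03 − 1.17 = 1.86 V.
Assume saturation: I_D = ½ k_n V_ov² = 0.5 × 4.97 × 1.86² = 8.6 mA, giving V_DS = V_DD − I_D R_D = 3.34 − 8.6 × 0.26 = 1.1 V.
But 1.1 V < V_ov = 1.86 V, so the device is actually in triode.
In triode I_D = k_n[V_ov V_DS − ½ V_DS²] and I_D = (V_DD − V_DS)/R_D. Equating: 0.646 V_DS² − 3.403 V_DS + 3.34 = 0, giving V_DS = 1.3 V (the root below V_ov).
I_D = (3.34 − 1.3) / 0.26 = 7.83 mA.

I_D = 7.83 mA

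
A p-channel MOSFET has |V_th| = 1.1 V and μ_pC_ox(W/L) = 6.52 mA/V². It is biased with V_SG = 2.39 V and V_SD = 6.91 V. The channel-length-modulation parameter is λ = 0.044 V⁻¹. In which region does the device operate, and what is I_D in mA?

Saturation; I_D = 7.07 mA

V_ov = V_SG − |V_th| = 2.39 − 1.1 = 1.29 V.
Since V_SD = 6.91 V ≥ V_ov = 1.29 V, the device is in saturation.
I_D = ½ k_p V_ov² (1 + λ V_SD) = 0.5 × 6.52 × 1.29² × (1 + 0.044 × 6.91) = 7.07 mA.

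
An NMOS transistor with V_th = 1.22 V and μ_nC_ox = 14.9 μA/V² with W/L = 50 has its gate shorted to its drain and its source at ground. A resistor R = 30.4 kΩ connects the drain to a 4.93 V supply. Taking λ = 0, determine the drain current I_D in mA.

With gate tied to drain, V_GS = V_DS ≥ V_GS − V_th, so the device is in saturation.
k_n = μ_nC_ox · (W/L) = 0.745 mA/V².
KCL at the drain: ½ k_n (V_GS − V_th)² = (V_DD − V_GS)/R.
Let x = V_GS − 1.22. Then 11.3 x² + x − 3.71 = 0, giving x = 0.53 V (positive root), so V_GS = 1.75 V.
I_D = (V_DD − V_GS)/R = (4.93 − 1.75) / 30.4 = 0.105 mA.

I_D = 0.105 mA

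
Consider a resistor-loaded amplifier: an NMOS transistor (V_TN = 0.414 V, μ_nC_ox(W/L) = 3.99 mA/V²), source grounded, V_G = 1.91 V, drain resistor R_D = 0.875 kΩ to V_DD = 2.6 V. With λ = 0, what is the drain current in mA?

V_GS = V_G = 1.91 V, so V_ov = 1.91 − 0.414 = 1.5 V.
Assume saturation: I_D = ½ k_n V_ov² = 0.5 × 3.99 × 1.5² = 4.46 mA, giving V_DS = V_DD − I_D R_D = 2.6 − 4.46 × 0.875 = -1.31 V.
But -1.31 V < V_ov = 1.5 V, so the device is actually in triode.
In triode I_D = k_n[V_ov V_DS − ½ V_DS²] and I_D = (V_DD − V_DS)/R_D. Equating: 1.75 V_DS² − 6.223 V_DS + 2.6 = 0, giving V_DS = 0.483 V (the root below V_ov).
I_D = (2.6 − 0.483) / 0.875 = 2.42 mA.

I_D = 2.42 mA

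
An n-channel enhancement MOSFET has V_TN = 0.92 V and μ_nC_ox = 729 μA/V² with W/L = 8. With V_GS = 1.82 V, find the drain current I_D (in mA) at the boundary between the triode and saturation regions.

At the boundary V_DS = V_ov = V_GS − V_TN = 1.82 − 0.92 = 0.9 V.
k_n = μ_nC_ox · (W/L) = 5.832 mA/V².
I_D = ½ k_n V_ov² = 0.5 × 5.832 × 0.9² = 2.36 mA.

I_D = 2.36 mA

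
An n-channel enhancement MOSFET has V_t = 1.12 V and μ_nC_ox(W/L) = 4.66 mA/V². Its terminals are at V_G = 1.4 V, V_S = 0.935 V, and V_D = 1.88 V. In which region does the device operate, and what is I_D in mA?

Cutoff; I_D = 0 mA

V_GS = V_G − V_S = 1.4 − 0.935 = 0.465 V; V_DS = V_D − V_S = 1.88 − 0.935 = 0.945 V.
V_GS = 0.465 V < V_t = 1.12 V, so the transistor is in cutoff.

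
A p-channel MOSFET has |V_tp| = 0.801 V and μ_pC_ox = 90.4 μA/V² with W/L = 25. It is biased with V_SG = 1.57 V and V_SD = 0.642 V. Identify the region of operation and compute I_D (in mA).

Triode; I_D = 0.650 mA

k_p = μ_pC_ox · (W/L) = 2.26 mA/V².
V_ov = V_SG − |V_tp| = 1.57 − 0.801 = 0.769 V.
Since V_SD = 0.642 V < V_ov = 0.769 V, the device is in the triode region.
I_D = k_p [V_ov · V_SD − ½ V_SD²] = 2.26 × [0.769 × 0.642 − 0.5 × 0.642²] = 0.65 mA.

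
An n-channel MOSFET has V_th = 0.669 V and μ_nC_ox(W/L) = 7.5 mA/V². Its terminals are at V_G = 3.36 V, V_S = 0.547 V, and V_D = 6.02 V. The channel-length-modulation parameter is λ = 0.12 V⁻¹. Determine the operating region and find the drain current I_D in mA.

V_GS = V_G − V_S = 3.36 − 0.547 = 2.81 V; V_DS = V_D − V_S = 6.02 − 0.547 = 5.47 V.
V_ov = V_GS − V_th = 2.81 − 0.669 = 2.14 V.
Since V_DS = 5.47 V ≥ V_ov = 2.14 V, the device is in saturation.
I_D = ½ k_n V_ov² (1 + λ V_DS) = 0.5 × 7.5 × 2.14² × (1 + 0.12 × 5.47) = 28.6 mA.

Saturation; I_D = 28.6 mA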